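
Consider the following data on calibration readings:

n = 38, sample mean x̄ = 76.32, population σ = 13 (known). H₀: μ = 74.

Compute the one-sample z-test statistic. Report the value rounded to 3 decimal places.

test statistic = 1.100

SE = σ/√n = 13/√38 = 2.1089
z = (x̄−μ₀)/SE = (76.32−74)/2.1089 = 1.1001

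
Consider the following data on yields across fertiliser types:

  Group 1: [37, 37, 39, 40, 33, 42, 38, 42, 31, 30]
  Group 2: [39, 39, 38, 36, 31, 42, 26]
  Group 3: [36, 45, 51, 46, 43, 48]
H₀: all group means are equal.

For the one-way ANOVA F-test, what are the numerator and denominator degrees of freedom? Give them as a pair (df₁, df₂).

degrees of freedom = [2, 20]

k = 3 groups, N = 23 total
df = (k−1, N−k) = (3−1, 23−3) = (2, 20)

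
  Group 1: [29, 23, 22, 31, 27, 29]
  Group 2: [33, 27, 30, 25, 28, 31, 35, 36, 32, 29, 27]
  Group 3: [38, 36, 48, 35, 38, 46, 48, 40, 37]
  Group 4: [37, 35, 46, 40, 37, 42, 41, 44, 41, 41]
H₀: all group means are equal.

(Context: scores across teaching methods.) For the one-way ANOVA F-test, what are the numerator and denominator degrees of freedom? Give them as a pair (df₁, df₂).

degrees of freedom = [3, 32]

k = 4 groups, N = 36 total
df = (k−1, N−k) = (4−1, 36−4) = (3, 32)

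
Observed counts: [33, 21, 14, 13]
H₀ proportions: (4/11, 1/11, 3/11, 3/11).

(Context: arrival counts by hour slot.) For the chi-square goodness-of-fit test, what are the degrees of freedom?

df = k − 1 = 4 − 1 = 3

degrees of freedom = 3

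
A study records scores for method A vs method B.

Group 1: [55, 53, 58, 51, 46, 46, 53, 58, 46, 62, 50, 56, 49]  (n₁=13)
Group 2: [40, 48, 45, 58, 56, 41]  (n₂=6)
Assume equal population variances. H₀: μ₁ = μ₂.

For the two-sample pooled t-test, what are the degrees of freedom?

degrees of freedom = 17

df = n₁ + n₂ − 2 = 13 + 6 − 2 = 17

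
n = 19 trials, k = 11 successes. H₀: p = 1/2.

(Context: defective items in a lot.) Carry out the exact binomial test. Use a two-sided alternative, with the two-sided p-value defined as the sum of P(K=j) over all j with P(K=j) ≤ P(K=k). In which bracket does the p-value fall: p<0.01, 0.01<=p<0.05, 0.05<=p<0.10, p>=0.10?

Exact binomial: n=19, k=11, p₀=1/2=0.5000
P(X=j) = C(n,j)·p₀^j·(1−p₀)^(n−j); p = Σ P(X=j) over j with P(X=j) ≤ P(X=11)
p-value (two-sided) = 0.64761
→ bracket: p>=0.10

p-value bracket: p>=0.10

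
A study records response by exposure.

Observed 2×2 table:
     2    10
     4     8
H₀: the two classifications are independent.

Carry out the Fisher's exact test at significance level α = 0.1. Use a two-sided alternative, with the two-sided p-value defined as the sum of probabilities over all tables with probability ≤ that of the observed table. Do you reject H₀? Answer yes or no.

Margins: r₁=12, r₂=12, c₁=6, c₂=18, n=24
p_obs = C(12,2)·C(12,4)/C(24,6); sum pmf over tables with pmf ≤ p_obs
p-value (two-sided) = 0.64041
At α=0.1: p ≥ α → fail to reject H₀

reject H₀: no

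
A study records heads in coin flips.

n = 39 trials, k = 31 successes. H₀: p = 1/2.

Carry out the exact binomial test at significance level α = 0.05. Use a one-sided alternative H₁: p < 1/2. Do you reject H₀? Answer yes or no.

Exact binomial: n=39, k=31, p₀=1/2=0.5000
P(X≤31) from Σ C(n,i)·p₀^i·(1−p₀)^(n−i)
p-value (one-sided, H₁ less) = 0.99996
At α=0.05: p ≥ α → fail to reject H₀

reject H₀: no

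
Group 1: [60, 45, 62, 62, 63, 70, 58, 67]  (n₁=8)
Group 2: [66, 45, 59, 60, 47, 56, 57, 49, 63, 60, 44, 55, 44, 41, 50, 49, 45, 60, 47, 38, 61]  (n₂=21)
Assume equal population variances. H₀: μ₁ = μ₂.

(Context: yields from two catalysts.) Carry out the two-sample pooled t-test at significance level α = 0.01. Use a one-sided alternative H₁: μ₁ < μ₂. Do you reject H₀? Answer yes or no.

x̄₁=60.875, s₁=7.453, n₁=8
x̄₂=52.190, s₂=8.072, n₂=21
s_p² = [7·7.453² + 20·8.072²]/27 = 62.6709
SE = √(s_p²·(1/8+1/21)) = 3.2891
t = (60.875−52.190)/3.2891 = 2.6404
df = 27
p-value (one-sided, H₁ less) = 0.99320
At α=0.01: p ≥ α → fail to reject H₀

reject H₀: no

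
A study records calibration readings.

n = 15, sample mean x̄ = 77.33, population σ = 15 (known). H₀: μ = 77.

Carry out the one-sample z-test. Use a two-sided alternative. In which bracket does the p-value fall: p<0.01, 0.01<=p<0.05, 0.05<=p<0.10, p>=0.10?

p-value bracket: p>=0.10

SE = σ/√n = 15/√15 = 3.8730
z = (x̄−μ₀)/SE = (77.33−77)/3.8730 = 0.0852
p-value (two-sided) = 0.93210
→ bracket: p>=0.10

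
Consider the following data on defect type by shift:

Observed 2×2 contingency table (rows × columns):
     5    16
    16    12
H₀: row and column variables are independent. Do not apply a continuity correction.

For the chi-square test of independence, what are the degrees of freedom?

degrees of freedom = 1

df = (r−1)(c−1) = (2−1)·(2−1) = 1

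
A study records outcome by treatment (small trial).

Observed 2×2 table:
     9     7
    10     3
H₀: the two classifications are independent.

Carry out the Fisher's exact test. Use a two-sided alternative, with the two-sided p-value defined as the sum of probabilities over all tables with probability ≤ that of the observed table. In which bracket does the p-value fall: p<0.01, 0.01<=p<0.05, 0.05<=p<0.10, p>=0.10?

p-value bracket: p>=0.10

Margins: r₁=16, r₂=13, c₁=19, c₂=10, n=29
p_obs = C(16,9)·C(13,10)/C(29,19); sum pmf over tables with pmf ≤ p_obs
p-value (two-sided) = 0.43348
→ bracket: p>=0.10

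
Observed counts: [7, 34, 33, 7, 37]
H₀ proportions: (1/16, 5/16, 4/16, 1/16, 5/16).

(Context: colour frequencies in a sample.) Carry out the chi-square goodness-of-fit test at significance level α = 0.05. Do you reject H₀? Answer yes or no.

reject H₀: no

n = 118; E_i = n·p_i = [7.38, 36.88, 29.50, 7.38, 36.88]
χ² = (7−7.38)²/7.38 + (34−36.88)²/36.88 + (33−29.50)²/29.50 + (7−7.38)²/7.38 + (37−36.88)²/36.88 = 0.6780
df = 4
p-value (upper-tail) = 0.95402
At α=0.05: p ≥ α → fail to reject H₀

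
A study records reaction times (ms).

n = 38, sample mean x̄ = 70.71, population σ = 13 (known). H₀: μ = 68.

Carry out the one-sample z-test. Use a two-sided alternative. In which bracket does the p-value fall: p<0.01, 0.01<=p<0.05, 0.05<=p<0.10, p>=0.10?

SE = σ/√n = 13/√38 = 2.1089
z = (x̄−μ₀)/SE = (70.71−68)/2.1089 = 1.2850
p-value (two-sided) = 0.19878
→ bracket: p>=0.10

p-value bracket: p>=0.10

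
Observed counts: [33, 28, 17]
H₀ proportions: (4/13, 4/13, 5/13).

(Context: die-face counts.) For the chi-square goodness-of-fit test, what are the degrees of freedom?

df = k − 1 = 3 − 1 = 2

degrees of freedom = 2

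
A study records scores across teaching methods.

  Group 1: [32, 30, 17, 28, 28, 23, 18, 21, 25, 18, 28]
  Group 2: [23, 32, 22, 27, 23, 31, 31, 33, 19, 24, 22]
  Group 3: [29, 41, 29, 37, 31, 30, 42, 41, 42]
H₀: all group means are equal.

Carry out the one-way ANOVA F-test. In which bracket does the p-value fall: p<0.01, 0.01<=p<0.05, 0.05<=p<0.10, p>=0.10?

p-value bracket: p<0.01

Group means [24.36, 26.09, 35.78], grand mean 28.290
SSB = Σnᵢ(x̄ᵢ−x̄)² = 727.377; SSW = ΣΣ(x−x̄ᵢ)² = 799.010
MSB = 727.377/2 = 363.6885; MSW = 799.010/28 = 28.5361
F = MSB/MSW = 12.7449
df = (2, 28)
p-value (upper-tail) = 0.00012
→ bracket: p<0.01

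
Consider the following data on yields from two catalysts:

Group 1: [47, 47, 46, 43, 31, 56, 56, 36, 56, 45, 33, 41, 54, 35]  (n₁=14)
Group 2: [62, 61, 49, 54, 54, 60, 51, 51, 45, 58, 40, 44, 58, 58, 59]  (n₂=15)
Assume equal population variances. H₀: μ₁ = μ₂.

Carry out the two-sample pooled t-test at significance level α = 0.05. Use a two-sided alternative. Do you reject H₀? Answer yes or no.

reject H₀: yes

x̄₁=44.714, s₁=8.739, n₁=14
x̄₂=53.600, s₂=6.759, n₂=15
s_p² = [13·8.739² + 14·6.759²]/27 = 60.4614
SE = √(s_p²·(1/14+1/15)) = 2.8895
t = (44.714−53.600)/2.8895 = -3.0751
df = 27
p-value (two-sided) = 0.00478
At α=0.05: p < α → reject H₀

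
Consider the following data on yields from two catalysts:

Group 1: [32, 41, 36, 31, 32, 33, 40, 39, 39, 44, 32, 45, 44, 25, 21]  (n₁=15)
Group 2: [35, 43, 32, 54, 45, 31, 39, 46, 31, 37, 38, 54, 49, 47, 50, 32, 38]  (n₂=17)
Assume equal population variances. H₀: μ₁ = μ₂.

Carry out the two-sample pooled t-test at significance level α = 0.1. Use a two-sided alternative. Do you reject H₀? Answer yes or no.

x̄₁=35.600, s₁=7.039, n₁=15
x̄₂=41.235, s₂=7.902, n₂=17
s_p² = [14·7.039² + 16·7.902²]/30 = 56.4220
SE = √(s_p²·(1/15+1/17)) = 2.6609
t = (35.600−41.235)/2.6609 = -2.1178
df = 30
p-value (two-sided) = 0.04259
At α=0.1: p < α → reject H₀

reject H₀: yes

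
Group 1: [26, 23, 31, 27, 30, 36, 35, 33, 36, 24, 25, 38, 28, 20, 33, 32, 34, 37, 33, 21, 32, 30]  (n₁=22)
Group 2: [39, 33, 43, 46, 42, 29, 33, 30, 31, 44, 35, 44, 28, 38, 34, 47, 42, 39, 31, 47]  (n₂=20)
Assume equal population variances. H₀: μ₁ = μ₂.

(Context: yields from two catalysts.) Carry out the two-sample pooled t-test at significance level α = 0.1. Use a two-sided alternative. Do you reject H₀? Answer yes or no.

reject H₀: yes

x̄₁=30.182, s₁=5.261, n₁=22
x̄₂=37.750, s₂=6.382, n₂=20
s_p² = [21·5.261² + 19·6.382²]/40 = 33.8756
SE = √(s_p²·(1/22+1/20)) = 1.7982
t = (30.182−37.750)/1.7982 = -4.2087
df = 40
p-value (two-sided) = 0.00014
At α=0.1: p < α → reject H₀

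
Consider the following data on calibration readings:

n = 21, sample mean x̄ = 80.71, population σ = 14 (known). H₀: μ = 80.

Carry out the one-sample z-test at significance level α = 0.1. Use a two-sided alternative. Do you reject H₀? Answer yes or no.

SE = σ/√n = 14/√21 = 3.0551
z = (x̄−μ₀)/SE = (80.71−80)/3.0551 = 0.2324
p-value (two-sided) = 0.81623
At α=0.1: p ≥ α → fail to reject H₀

reject H₀: no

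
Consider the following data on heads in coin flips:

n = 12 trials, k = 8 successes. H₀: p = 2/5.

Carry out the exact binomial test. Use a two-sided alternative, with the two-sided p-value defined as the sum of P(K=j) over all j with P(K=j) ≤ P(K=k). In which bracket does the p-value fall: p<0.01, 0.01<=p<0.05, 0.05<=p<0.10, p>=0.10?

Exact binomial: n=12, k=8, p₀=2/5=0.4000
P(X=j) = C(n,j)·p₀^j·(1−p₀)^(n−j); p = Σ P(X=j) over j with P(X=j) ≤ P(X=8)
p-value (two-sided) = 0.07690
→ bracket: 0.05<=p<0.10

p-value bracket: 0.05<=p<0.10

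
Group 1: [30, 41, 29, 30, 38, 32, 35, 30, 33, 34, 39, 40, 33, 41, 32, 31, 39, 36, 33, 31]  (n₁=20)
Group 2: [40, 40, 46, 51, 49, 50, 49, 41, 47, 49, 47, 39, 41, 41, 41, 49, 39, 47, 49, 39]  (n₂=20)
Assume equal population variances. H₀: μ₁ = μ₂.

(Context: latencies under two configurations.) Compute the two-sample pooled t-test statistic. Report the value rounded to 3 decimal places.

test statistic = -7.744

x̄₁=34.350, s₁=4.004, n₁=20
x̄₂=44.700, s₂=4.438, n₂=20
s_p² = [19·4.004² + 19·4.438²]/38 = 17.8618
SE = √(s_p²·(1/20+1/20)) = 1.3365
t = (34.350−44.700)/1.3365 = -7.7442
df = 38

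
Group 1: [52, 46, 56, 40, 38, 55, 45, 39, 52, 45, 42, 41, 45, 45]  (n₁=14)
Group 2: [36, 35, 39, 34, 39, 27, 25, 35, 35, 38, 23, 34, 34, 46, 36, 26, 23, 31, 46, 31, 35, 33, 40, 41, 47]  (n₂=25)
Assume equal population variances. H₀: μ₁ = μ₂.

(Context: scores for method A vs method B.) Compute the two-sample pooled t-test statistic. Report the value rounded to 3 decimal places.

test statistic = 5.176

x̄₁=45.786, s₁=5.860, n₁=14
x̄₂=34.760, s₂=6.648, n₂=25
s_p² = [13·5.860² + 24·6.648²]/37 = 40.7275
SE = √(s_p²·(1/14+1/25)) = 2.1303
t = (45.786−34.760)/2.1303 = 5.1756
df = 37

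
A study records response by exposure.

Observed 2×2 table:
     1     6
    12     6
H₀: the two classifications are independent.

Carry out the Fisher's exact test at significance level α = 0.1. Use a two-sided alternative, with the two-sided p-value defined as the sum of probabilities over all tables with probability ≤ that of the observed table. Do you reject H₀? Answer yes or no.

Margins: r₁=7, r₂=18, c₁=13, c₂=12, n=25
p_obs = C(7,1)·C(18,12)/C(25,13); sum pmf over tables with pmf ≤ p_obs
p-value (two-sided) = 0.03021
At α=0.1: p < α → reject H₀

reject H₀: yes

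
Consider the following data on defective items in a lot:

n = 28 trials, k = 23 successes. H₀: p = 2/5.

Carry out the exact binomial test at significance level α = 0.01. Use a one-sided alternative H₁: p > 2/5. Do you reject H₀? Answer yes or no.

Exact binomial: n=28, k=23, p₀=2/5=0.4000
P(X≥23) from Σ C(n,i)·p₀^i·(1−p₀)^(n−i)
p-value (one-sided, H₁ greater) = 0.00001
At α=0.01: p < α → reject H₀

reject H₀: yes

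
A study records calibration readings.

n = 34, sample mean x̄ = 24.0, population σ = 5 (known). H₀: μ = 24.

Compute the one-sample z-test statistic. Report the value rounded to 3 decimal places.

test statistic = 0.000

SE = σ/√n = 5/√34 = 0.8575
z = (x̄−μ₀)/SE = (24.0−24)/0.8575 = 0.0000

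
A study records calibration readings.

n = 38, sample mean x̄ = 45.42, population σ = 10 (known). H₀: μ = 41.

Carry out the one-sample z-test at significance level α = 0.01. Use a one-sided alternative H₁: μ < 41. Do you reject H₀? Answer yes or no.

SE = σ/√n = 10/√38 = 1.6222
z = (x̄−μ₀)/SE = (45.42−41)/1.6222 = 2.7247
p-value (one-sided, H₁ less) = 0.99678
At α=0.01: p ≥ α → fail to reject H₀

reject H₀: no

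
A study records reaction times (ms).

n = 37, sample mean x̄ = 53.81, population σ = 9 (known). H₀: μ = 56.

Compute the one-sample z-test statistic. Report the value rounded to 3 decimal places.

test statistic = -1.480

SE = σ/√n = 9/√37 = 1.4796
z = (x̄−μ₀)/SE = (53.81−56)/1.4796 = -1.4801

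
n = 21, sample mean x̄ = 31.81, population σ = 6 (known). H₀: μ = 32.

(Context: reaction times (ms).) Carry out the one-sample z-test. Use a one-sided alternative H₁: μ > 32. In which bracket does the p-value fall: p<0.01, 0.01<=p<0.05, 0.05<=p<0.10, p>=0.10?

SE = σ/√n = 6/√21 = 1.3093
z = (x̄−μ₀)/SE = (31.81−32)/1.3093 = -0.1451
p-value (one-sided, H₁ greater) = 0.55769
→ bracket: p>=0.10

p-value bracket: p>=0.10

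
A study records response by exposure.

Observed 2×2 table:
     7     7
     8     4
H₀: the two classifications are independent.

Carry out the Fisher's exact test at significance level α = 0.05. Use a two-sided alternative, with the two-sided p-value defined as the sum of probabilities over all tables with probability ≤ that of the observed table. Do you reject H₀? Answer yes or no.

Margins: r₁=14, r₂=12, c₁=15, c₂=11, n=26
p_obs = C(14,7)·C(12,8)/C(26,15); sum pmf over tables with pmf ≤ p_obs
p-value (two-sided) = 0.45274
At α=0.05: p ≥ α → fail to reject H₀

reject H₀: no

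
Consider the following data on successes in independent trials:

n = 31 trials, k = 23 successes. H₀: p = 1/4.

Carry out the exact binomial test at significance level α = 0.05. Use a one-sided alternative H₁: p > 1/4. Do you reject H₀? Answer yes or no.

reject H₀: yes

Exact binomial: n=31, k=23, p₀=1/4=0.2500
P(X≥23) from Σ C(n,i)·p₀^i·(1−p₀)^(n−i)
p-value (one-sided, H₁ greater) = 0.00000
At α=0.05: p < α → reject H₀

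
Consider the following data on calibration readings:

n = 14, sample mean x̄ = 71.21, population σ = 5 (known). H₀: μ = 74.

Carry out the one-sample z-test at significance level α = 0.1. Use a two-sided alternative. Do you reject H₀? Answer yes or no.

reject H₀: yes

SE = σ/√n = 5/√14 = 1.3363
z = (x̄−μ₀)/SE = (71.21−74)/1.3363 = -2.0878
p-value (two-sided) = 0.03681
At α=0.1: p < α → reject H₀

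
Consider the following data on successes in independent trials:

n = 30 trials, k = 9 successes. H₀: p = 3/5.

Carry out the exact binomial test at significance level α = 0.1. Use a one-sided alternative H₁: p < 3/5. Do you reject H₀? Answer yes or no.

Exact binomial: n=30, k=9, p₀=3/5=0.6000
P(X≤9) from Σ C(n,i)·p₀^i·(1−p₀)^(n−i)
p-value (one-sided, H₁ less) = 0.00086
At α=0.1: p < α → reject H₀

reject H₀: yes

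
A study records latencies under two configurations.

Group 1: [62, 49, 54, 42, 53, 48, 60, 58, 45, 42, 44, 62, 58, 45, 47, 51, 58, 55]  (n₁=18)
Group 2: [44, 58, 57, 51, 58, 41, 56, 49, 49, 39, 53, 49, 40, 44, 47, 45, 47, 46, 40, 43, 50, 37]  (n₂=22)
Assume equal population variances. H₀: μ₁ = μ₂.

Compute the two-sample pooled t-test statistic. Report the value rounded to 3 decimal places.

x̄₁=51.833, s₁=6.854, n₁=18
x̄₂=47.409, s₂=6.284, n₂=22
s_p² = [17·6.854² + 21·6.284²]/38 = 42.8373
SE = √(s_p²·(1/18+1/22)) = 2.0801
t = (51.833−47.409)/2.0801 = 2.1269
df = 38

test statistic = 2.127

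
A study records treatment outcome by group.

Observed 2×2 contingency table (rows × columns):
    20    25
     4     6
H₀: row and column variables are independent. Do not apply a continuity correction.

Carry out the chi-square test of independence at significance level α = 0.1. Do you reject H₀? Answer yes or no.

Row totals [45, 10], col totals [24, 31], n=55
χ² = (20−19.64)²/19.64 + (25−25.36)²/25.36 + (4−4.36)²/4.36 + (6−5.64)²/5.64 = 0.0657
df = 1
p-value (upper-tail) = 0.79769
At α=0.1: p ≥ α → fail to reject H₀

reject H₀: no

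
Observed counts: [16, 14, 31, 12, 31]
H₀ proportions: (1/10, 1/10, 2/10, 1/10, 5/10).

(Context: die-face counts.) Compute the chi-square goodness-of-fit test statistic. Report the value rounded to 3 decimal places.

test statistic = 17.990

n = 104; E_i = n·p_i = [10.40, 10.40, 20.80, 10.40, 52.00]
χ² = (16−10.40)²/10.40 + (14−10.40)²/10.40 + (31−20.80)²/20.80 + (12−10.40)²/10.40 + (31−52.00)²/52.00 = 17.9904
df = 4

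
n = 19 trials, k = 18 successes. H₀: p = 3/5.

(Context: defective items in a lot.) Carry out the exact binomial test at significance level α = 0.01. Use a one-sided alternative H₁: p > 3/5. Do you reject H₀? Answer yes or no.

Exact binomial: n=19, k=18, p₀=3/5=0.6000
P(X≥18) from Σ C(n,i)·p₀^i·(1−p₀)^(n−i)
p-value (one-sided, H₁ greater) = 0.00083
At α=0.01: p < α → reject H₀

reject H₀: yes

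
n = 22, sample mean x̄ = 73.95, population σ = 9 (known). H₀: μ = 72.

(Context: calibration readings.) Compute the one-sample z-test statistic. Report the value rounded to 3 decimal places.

SE = σ/√n = 9/√22 = 1.9188
z = (x̄−μ₀)/SE = (73.95−72)/1.9188 = 1.0163

test statistic = 1.016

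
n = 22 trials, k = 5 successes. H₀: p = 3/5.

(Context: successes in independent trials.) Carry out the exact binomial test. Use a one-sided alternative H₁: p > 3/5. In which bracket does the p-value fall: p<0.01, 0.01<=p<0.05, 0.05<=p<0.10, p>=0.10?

Exact binomial: n=22, k=5, p₀=3/5=0.6000
P(X≥5) from Σ C(n,i)·p₀^i·(1−p₀)^(n−i)
p-value (one-sided, H₁ greater) = 0.99992
→ bracket: p>=0.10

p-value bracket: p>=0.10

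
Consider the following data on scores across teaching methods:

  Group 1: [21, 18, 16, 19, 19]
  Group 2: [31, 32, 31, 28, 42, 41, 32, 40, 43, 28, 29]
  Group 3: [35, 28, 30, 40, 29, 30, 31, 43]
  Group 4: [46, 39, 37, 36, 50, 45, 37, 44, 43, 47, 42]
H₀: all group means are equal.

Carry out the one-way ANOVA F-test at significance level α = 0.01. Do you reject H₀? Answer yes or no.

Group means [18.60, 34.27, 33.25, 42.36], grand mean 34.343
SSB = Σnᵢ(x̄ᵢ−x̄)² = 1956.458; SSW = ΣΣ(x−x̄ᵢ)² = 793.427
MSB = 1956.458/3 = 652.1528; MSW = 793.427/31 = 25.5944
F = MSB/MSW = 25.4803
df = (3, 31)
p-value (upper-tail) = 0.00000
At α=0.01: p < α → reject H₀

reject H₀: yes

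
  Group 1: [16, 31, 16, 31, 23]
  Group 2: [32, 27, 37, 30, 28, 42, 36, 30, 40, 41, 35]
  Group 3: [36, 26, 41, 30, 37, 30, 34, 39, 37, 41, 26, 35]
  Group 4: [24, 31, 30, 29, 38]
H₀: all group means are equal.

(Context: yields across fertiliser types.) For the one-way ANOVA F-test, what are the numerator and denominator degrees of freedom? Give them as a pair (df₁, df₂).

k = 4 groups, N = 33 total
df = (k−1, N−k) = (4−1, 33−4) = (3, 29)

degrees of freedom = [3, 29]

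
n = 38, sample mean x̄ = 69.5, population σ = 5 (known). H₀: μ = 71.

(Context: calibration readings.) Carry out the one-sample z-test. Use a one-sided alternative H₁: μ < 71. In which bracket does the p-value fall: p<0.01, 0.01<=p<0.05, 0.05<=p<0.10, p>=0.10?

SE = σ/√n = 5/√38 = 0.8111
z = (x̄−μ₀)/SE = (69.5−71)/0.8111 = -1.8493
p-value (one-sided, H₁ less) = 0.03221
→ bracket: 0.01<=p<0.05

p-value bracket: 0.01<=p<0.05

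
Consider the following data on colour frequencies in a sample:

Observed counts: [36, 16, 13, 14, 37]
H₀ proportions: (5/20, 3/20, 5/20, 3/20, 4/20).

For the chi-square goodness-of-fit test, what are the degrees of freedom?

df = k − 1 = 5 − 1 = 4

degrees of freedom = 4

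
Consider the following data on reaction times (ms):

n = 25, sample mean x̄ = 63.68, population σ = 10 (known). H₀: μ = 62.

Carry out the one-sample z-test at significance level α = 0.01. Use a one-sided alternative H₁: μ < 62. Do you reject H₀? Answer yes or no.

SE = σ/√n = 10/√25 = 2.0000
z = (x̄−μ₀)/SE = (63.68−62)/2.0000 = 0.8400
p-value (one-sided, H₁ less) = 0.79955
At α=0.01: p ≥ α → fail to reject H₀

reject H₀: no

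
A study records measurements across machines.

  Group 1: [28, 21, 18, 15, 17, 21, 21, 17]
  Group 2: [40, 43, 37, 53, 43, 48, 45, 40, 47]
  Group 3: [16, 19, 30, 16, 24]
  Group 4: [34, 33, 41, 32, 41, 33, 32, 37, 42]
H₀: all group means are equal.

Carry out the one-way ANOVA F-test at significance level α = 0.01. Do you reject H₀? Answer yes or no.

reject H₀: yes

Group means [19.75, 44.00, 21.00, 36.11], grand mean 31.742
SSB = Σnᵢ(x̄ᵢ−x̄)² = 3251.547; SSW = ΣΣ(x−x̄ᵢ)² = 588.389
MSB = 3251.547/3 = 1083.8489; MSW = 588.389/27 = 21.7922
F = MSB/MSW = 49.7357
df = (3, 27)
p-value (upper-tail) = 0.00000
At α=0.01: p < α → reject H₀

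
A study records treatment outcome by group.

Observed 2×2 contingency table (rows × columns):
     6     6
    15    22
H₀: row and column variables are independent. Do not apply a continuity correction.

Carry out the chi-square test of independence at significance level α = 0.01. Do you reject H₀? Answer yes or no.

reject H₀: no

Row totals [12, 37], col totals [21, 28], n=49
χ² = (6−5.14)²/5.14 + (6−6.86)²/6.86 + (15−15.86)²/15.86 + (22−21.14)²/21.14 = 0.3311
df = 1
p-value (upper-tail) = 0.56502
At α=0.01: p ≥ α → fail to reject H₀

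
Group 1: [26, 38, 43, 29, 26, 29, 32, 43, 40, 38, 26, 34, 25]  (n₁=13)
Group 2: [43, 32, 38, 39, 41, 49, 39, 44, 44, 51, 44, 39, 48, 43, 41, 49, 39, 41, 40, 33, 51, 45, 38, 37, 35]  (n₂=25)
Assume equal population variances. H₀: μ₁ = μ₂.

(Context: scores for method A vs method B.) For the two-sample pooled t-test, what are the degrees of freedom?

df = n₁ + n₂ − 2 = 13 + 25 − 2 = 36

degrees of freedom = 36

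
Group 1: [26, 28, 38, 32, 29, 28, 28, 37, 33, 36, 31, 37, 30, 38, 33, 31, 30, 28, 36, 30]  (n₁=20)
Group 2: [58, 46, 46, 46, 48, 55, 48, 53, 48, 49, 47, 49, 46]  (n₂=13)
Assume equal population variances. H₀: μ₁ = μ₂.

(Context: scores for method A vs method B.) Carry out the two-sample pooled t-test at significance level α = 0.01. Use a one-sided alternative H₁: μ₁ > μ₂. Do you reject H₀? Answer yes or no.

x̄₁=31.950, s₁=3.832, n₁=20
x̄₂=49.154, s₂=3.826, n₂=13
s_p² = [19·3.832² + 12·3.826²]/31 = 14.6659
SE = √(s_p²·(1/20+1/13)) = 1.3643
t = (31.950−49.154)/1.3643 = -12.6096
df = 31
p-value (one-sided, H₁ greater) = 1.00000
At α=0.01: p ≥ α → fail to reject H₀

reject H₀: no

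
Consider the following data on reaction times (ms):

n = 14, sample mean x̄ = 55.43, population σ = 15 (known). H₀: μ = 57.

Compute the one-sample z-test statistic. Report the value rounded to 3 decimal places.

SE = σ/√n = 15/√14 = 4.0089
z = (x̄−μ₀)/SE = (55.43−57)/4.0089 = -0.3916

test statistic = -0.392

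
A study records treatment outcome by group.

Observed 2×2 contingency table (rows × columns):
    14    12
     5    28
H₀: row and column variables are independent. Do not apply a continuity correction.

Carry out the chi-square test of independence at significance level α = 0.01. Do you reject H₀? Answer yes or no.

reject H₀: yes

Row totals [26, 33], col totals [19, 40], n=59
χ² = (14−8.37)²/8.37 + (12−17.63)²/17.63 + (5−10.63)²/10.63 + (28−22.37)²/22.37 = 9.9730
df = 1
p-value (upper-tail) = 0.00159
At α=0.01: p < α → reject H₀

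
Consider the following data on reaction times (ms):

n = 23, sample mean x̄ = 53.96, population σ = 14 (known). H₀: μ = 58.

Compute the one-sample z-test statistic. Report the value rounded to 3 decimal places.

SE = σ/√n = 14/√23 = 2.9192
z = (x̄−μ₀)/SE = (53.96−58)/2.9192 = -1.3839

test statistic = -1.384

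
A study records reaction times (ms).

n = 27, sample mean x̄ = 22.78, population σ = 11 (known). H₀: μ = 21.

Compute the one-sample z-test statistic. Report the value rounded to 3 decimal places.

SE = σ/√n = 11/√27 = 2.1170
z = (x̄−μ₀)/SE = (22.78−21)/2.1170 = 0.8408

test statistic = 0.841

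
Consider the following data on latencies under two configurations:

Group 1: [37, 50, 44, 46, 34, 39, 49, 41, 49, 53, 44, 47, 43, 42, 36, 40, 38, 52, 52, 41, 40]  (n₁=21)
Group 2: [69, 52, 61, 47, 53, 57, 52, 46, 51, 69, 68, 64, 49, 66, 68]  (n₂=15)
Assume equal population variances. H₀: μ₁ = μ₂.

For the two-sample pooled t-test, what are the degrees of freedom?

df = n₁ + n₂ − 2 = 21 + 15 − 2 = 34

degrees of freedom = 34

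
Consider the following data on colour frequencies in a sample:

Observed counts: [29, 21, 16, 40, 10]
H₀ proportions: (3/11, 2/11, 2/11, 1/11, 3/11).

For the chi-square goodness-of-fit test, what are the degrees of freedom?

degrees of freedom = 4

df = k − 1 = 5 − 1 = 4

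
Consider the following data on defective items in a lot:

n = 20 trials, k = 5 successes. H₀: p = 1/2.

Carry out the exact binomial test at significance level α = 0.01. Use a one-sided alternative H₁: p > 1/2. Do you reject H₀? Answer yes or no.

Exact binomial: n=20, k=5, p₀=1/2=0.5000
P(X≥5) from Σ C(n,i)·p₀^i·(1−p₀)^(n−i)
p-value (one-sided, H₁ greater) = 0.99409
At α=0.01: p ≥ α → fail to reject H₀

reject H₀: no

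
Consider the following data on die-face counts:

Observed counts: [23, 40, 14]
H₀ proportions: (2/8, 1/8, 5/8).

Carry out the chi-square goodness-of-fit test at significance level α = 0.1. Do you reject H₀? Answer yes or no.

n = 77; E_i = n·p_i = [19.25, 9.62, 48.12]
χ² = (23−19.25)²/19.25 + (40−9.62)²/9.62 + (14−48.12)²/48.12 = 120.7870
df = 2
p-value (upper-tail) = 0.00000
At α=0.1: p < α → reject H₀

reject H₀: yes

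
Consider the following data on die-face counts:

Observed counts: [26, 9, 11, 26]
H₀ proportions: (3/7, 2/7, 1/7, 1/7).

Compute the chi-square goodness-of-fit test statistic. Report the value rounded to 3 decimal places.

test statistic = 31.331

n = 72; E_i = n·p_i = [30.86, 20.57, 10.29, 10.29]
χ² = (26−30.86)²/30.86 + (9−20.57)²/20.57 + (11−10.29)²/10.29 + (26−10.29)²/10.29 = 31.3310
df = 3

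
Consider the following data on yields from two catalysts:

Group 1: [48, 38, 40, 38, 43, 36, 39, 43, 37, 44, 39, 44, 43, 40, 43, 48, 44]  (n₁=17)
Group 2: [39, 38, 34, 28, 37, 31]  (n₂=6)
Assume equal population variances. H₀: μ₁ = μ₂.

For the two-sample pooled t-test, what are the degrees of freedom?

df = n₁ + n₂ − 2 = 17 + 6 − 2 = 21

degrees of freedom = 21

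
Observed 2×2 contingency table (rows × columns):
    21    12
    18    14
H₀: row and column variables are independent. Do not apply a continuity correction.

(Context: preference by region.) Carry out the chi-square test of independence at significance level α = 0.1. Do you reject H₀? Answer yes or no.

reject H₀: no

Row totals [33, 32], col totals [39, 26], n=65
χ² = (21−19.80)²/19.80 + (12−13.20)²/13.20 + (18−19.20)²/19.20 + (14−12.80)²/12.80 = 0.3693
df = 1
p-value (upper-tail) = 0.54338
At α=0.1: p ≥ α → fail to reject H₀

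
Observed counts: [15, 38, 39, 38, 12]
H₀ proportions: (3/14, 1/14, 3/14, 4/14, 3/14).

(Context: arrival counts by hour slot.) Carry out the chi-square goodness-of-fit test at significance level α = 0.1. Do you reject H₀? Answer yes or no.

n = 142; E_i = n·p_i = [30.43, 10.14, 30.43, 40.57, 30.43]
χ² = (15−30.43)²/30.43 + (38−10.14)²/10.14 + (39−30.43)²/30.43 + (38−40.57)²/40.57 + (12−30.43)²/30.43 = 98.0704
df = 4
p-value (upper-tail) = 0.00000
At α=0.1: p < α → reject H₀

reject H₀: yes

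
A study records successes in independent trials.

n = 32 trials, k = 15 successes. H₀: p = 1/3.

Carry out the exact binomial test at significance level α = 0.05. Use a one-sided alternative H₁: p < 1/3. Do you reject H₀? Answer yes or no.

reject H₀: no

Exact binomial: n=32, k=15, p₀=1/3=0.3333
P(X≤15) from Σ C(n,i)·p₀^i·(1−p₀)^(n−i)
p-value (one-sided, H₁ less) = 0.96235
At α=0.05: p ≥ α → fail to reject H₀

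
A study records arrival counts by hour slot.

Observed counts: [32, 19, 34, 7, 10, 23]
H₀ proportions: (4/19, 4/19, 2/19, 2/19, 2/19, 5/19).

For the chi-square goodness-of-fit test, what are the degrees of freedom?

degrees of freedom = 5

df = k − 1 = 6 − 1 = 5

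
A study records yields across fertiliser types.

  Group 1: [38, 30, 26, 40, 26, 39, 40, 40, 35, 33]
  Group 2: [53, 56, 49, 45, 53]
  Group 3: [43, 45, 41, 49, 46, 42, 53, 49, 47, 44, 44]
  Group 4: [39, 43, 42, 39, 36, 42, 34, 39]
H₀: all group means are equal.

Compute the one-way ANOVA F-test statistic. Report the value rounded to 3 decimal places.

Group means [34.70, 51.20, 45.73, 39.25], grand mean 41.765
SSB = Σnᵢ(x̄ᵢ−x̄)² = 1167.536; SSW = ΣΣ(x−x̄ᵢ)² = 556.582
MSB = 1167.536/3 = 389.1786; MSW = 556.582/30 = 18.5527
F = MSB/MSW = 20.9769
df = (3, 30)

test statistic = 20.977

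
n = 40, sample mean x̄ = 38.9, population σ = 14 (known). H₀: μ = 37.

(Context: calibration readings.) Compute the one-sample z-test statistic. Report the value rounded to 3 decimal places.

test statistic = 0.858

SE = σ/√n = 14/√40 = 2.2136
z = (x̄−μ₀)/SE = (38.9−37)/2.2136 = 0.8583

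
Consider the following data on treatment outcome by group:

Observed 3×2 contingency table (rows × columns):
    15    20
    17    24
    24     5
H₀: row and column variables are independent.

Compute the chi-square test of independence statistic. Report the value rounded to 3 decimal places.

Row totals [35, 41, 29], col totals [56, 49], n=105
χ² = (15−18.67)²/18.67 + (20−16.33)²/16.33 + (17−21.87)²/21.87 + (24−19.13)²/19.13 + (24−15.47)²/15.47 + (5−13.53)²/13.53 = 13.9530
df = 2

test statistic = 13.953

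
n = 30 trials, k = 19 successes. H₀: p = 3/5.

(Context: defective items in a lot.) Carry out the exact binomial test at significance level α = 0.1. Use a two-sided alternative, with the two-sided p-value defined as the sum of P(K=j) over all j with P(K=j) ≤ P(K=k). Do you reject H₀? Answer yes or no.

reject H₀: no

Exact binomial: n=30, k=19, p₀=3/5=0.6000
P(X=j) = C(n,j)·p₀^j·(1−p₀)^(n−j); p = Σ P(X=j) over j with P(X=j) ≤ P(X=19)
p-value (two-sided) = 0.85262
At α=0.1: p ≥ α → fail to reject H₀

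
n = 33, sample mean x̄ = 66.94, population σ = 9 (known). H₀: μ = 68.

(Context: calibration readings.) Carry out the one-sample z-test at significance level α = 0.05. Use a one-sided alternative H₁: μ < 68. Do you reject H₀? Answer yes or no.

reject H₀: no

SE = σ/√n = 9/√33 = 1.5667
z = (x̄−μ₀)/SE = (66.94−68)/1.5667 = -0.6766
p-value (one-sided, H₁ less) = 0.24934
At α=0.05: p ≥ α → fail to reject H₀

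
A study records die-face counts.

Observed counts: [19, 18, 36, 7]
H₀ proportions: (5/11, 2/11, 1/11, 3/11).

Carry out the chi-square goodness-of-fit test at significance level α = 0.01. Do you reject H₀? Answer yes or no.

n = 80; E_i = n·p_i = [36.36, 14.55, 7.27, 21.82]
χ² = (19−36.36)²/36.36 + (18−14.55)²/14.55 + (36−7.27)²/7.27 + (7−21.82)²/21.82 = 132.6483
df = 3
p-value (upper-tail) = 0.00000
At α=0.01: p < α → reject H₀

reject H₀: yes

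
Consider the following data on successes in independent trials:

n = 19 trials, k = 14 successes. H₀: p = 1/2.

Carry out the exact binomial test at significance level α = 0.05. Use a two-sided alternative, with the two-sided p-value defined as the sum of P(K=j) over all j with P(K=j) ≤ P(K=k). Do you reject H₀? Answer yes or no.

Exact binomial: n=19, k=14, p₀=1/2=0.5000
P(X=j) = C(n,j)·p₀^j·(1−p₀)^(n−j); p = Σ P(X=j) over j with P(X=j) ≤ P(X=14)
p-value (two-sided) = 0.06357
At α=0.05: p ≥ α → fail to reject H₀

reject H₀: no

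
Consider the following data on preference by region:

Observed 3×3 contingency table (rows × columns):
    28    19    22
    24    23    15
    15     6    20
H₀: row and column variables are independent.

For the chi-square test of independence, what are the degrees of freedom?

degrees of freedom = 4

df = (r−1)(c−1) = (3−1)·(3−1) = 4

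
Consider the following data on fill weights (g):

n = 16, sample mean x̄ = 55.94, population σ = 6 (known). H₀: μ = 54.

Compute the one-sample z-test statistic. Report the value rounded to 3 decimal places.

SE = σ/√n = 6/√16 = 1.5000
z = (x̄−μ₀)/SE = (55.94−54)/1.5000 = 1.2933

test statistic = 1.293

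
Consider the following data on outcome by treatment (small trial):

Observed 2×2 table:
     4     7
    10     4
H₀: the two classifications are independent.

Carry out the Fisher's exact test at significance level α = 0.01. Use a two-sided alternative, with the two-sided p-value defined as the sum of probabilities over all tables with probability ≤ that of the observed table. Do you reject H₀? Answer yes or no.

Margins: r₁=11, r₂=14, c₁=14, c₂=11, n=25
p_obs = C(11,4)·C(14,10)/C(25,14); sum pmf over tables with pmf ≤ p_obs
p-value (two-sided) = 0.11599
At α=0.01: p ≥ α → fail to reject H₀

reject H₀: no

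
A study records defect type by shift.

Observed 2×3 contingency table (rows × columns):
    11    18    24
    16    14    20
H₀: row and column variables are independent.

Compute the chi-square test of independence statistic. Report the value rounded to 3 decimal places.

test statistic = 1.704

Row totals [53, 50], col totals [27, 32, 44], n=103
χ² = (11−13.89)²/13.89 + (18−16.47)²/16.47 + (24−22.64)²/22.64 + (16−13.11)²/13.11 + (14−15.53)²/15.53 + (20−21.36)²/21.36 = 1.7036
df = 2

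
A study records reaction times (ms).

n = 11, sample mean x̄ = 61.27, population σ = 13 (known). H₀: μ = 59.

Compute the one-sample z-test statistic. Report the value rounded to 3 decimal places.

test statistic = 0.579

SE = σ/√n = 13/√11 = 3.9196
z = (x̄−μ₀)/SE = (61.27−59)/3.9196 = 0.5791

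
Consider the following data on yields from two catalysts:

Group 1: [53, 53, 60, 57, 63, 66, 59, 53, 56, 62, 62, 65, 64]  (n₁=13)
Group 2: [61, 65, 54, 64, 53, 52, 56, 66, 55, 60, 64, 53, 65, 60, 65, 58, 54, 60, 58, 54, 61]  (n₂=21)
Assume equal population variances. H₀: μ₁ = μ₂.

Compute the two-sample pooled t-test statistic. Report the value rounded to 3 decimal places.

x̄₁=59.462, s₁=4.684, n₁=13
x̄₂=58.952, s₂=4.695, n₂=21
s_p² = [12·4.684² + 20·4.695²]/32 = 22.0057
SE = √(s_p²·(1/13+1/21)) = 1.6555
t = (59.462−58.952)/1.6555 = 0.3076
df = 32

test statistic = 0.308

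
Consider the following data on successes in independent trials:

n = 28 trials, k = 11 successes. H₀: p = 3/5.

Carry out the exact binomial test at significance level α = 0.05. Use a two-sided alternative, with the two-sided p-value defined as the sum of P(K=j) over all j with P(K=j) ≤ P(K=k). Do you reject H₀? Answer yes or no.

Exact binomial: n=28, k=11, p₀=3/5=0.6000
P(X=j) = C(n,j)·p₀^j·(1−p₀)^(n−j); p = Σ P(X=j) over j with P(X=j) ≤ P(X=11)
p-value (two-sided) = 0.03265
At α=0.05: p < α → reject H₀

reject H₀: yes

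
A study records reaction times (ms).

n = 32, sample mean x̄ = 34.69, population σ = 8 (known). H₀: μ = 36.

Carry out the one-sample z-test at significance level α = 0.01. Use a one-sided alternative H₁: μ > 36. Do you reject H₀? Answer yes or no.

reject H₀: no

SE = σ/√n = 8/√32 = 1.4142
z = (x̄−μ₀)/SE = (34.69−36)/1.4142 = -0.9263
p-value (one-sided, H₁ greater) = 0.82286
At α=0.01: p ≥ α → fail to reject H₀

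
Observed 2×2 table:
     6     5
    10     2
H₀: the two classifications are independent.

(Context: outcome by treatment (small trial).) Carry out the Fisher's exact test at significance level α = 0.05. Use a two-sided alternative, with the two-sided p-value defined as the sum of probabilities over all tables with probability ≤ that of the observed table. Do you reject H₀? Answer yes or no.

reject H₀: no

Margins: r₁=11, r₂=12, c₁=16, c₂=7, n=23
p_obs = C(11,6)·C(12,10)/C(23,16); sum pmf over tables with pmf ≤ p_obs
p-value (two-sided) = 0.19303
At α=0.05: p ≥ α → fail to reject H₀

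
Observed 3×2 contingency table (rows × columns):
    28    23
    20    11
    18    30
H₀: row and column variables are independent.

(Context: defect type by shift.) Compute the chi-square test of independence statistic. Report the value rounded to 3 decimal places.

Row totals [51, 31, 48], col totals [66, 64], n=130
χ² = (28−25.89)²/25.89 + (23−25.11)²/25.11 + (20−15.74)²/15.74 + (11−15.26)²/15.26 + (18−24.37)²/24.37 + (30−23.63)²/23.63 = 6.0738
df = 2

test statistic = 6.074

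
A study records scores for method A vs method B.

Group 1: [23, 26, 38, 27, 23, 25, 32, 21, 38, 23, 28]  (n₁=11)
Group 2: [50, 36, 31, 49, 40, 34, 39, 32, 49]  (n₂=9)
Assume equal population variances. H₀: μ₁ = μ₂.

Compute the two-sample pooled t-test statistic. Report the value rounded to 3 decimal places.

x̄₁=27.636, s₁=5.938, n₁=11
x̄₂=40.000, s₂=7.583, n₂=9
s_p² = [10·5.938² + 8·7.583²]/18 = 45.1414
SE = √(s_p²·(1/11+1/9)) = 3.0198
t = (27.636−40.000)/3.0198 = -4.0941
df = 18

test statistic = -4.094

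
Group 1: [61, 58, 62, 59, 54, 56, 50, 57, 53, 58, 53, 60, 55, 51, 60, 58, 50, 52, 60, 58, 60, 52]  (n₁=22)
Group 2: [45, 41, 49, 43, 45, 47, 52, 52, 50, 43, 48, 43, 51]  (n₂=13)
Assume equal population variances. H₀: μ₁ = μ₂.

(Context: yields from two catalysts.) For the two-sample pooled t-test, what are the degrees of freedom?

degrees of freedom = 33

df = n₁ + n₂ − 2 = 22 + 13 − 2 = 33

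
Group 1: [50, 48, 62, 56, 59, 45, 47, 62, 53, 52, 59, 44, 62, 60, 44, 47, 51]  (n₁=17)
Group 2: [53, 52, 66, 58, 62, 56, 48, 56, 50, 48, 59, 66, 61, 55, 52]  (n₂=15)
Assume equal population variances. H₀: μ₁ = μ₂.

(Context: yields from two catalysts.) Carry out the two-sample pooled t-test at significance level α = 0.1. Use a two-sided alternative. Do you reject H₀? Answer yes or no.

reject H₀: no

x̄₁=53.000, s₁=6.661, n₁=17
x̄₂=56.133, s₂=5.854, n₂=15
s_p² = [16·6.661² + 14·5.854²]/30 = 39.6578
SE = √(s_p²·(1/17+1/15)) = 2.2308
t = (53.000−56.133)/2.2308 = -1.4046
df = 30
p-value (two-sided) = 0.17042
At α=0.1: p ≥ α → fail to reject H₀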